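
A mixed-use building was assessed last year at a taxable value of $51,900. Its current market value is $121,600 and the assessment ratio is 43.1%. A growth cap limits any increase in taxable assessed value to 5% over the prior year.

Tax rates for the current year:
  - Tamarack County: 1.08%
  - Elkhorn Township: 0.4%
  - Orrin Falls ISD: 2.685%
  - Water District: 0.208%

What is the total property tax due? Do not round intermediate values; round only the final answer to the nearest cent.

$2,291.87

Uncapped assessed value = $121,600 × 0.431 = $52,409.6
Cap limit = $51,900 × 1.05 = $54,495
Taxable assessed value = min($52,409.6, $54,495) = $52,409.6 (cap does not bind)
Tamarack County: $52,409.6 × 0.0108 = $566.02368
Elkhorn Township: $52,409.6 × 0.004 = $209.6384
Orrin Falls ISD: $52,409.6 × 0.02685 = $1,407.19776
Water District: $52,409.6 × 0.00208 = $109.011968
Total = $2,291.871808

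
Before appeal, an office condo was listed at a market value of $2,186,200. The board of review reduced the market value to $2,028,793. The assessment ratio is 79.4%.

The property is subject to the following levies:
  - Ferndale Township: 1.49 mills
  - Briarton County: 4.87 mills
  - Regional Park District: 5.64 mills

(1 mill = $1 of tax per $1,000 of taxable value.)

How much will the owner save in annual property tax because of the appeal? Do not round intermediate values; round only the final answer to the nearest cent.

$1,499.77

Old assessed value = $2,186,200 × 0.794 = $1,735,842.8
New assessed value = $2,028,793 × 0.794 = $1,610,861.642
Combined rate = 0.00149 + 0.00487 + 0.00564 = 0.012
Old tax = $1,735,842.8 × 0.012 = $20,830.1136
New tax = $1,610,861.642 × 0.012 = $19,330.339704
Reduction = $20,830.1136 − $19,330.339704 = $1,499.773896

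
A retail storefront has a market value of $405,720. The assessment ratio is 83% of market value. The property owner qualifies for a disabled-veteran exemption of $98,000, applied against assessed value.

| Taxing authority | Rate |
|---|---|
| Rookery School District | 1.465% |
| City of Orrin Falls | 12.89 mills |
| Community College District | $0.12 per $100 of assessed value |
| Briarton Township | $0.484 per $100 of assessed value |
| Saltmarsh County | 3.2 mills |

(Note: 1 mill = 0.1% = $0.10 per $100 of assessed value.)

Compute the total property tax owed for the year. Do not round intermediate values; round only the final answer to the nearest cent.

$8,781.14

Assessed value = $405,720 × 0.83 = $336,747.6
Taxable value = $336,747.6 − $98,000 = $238,747.6
Rookery School District: $238,747.6 × 0.01465 = $3,497.65234
City of Orrin Falls: $238,747.6 × 0.01289 = $3,077.456564
Community College District: $238,747.6 × 0.0012 = $286.49712
Briarton Township: $238,747.6 × 0.00484 = $1,155.538384
Saltmarsh County: $238,747.6 × 0.0032 = $763.99232
Total = $8,781.136728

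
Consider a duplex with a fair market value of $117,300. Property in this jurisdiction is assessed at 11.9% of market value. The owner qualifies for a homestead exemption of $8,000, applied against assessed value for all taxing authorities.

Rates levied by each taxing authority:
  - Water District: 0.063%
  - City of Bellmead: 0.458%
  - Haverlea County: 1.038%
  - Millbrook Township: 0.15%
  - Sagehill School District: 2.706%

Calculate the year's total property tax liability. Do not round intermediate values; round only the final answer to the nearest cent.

$263.08

Assessed value = $117,300 × 0.119 = $13,958.7
Taxable value = $13,958.7 − $8,000 = $5,958.7
Water District: $5,958.7 × 0.00063 = $3.753981
City of Bellmead: $5,958.7 × 0.00458 = $27.290846
Haverlea County: $5,958.7 × 0.01038 = $61.851306
Millbrook Township: $5,958.7 × 0.0015 = $8.93805
Sagehill School District: $5,958.7 × 0.02706 = $161.242422
Total = $3.753981 + $27.290846 + $61.851306 + $8.93805 + $161.242422 = $263.076605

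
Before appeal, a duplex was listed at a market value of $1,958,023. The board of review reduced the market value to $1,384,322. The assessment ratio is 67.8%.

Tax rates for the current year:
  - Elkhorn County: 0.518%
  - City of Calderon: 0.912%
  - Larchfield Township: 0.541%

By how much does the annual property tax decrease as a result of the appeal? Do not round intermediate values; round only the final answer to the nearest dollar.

Old assessed value = $1,958,023 × 0.678 = $1,327,539.594
New assessed value = $1,384,322 × 0.678 = $938,570.316
Combined rate = 0.00518 + 0.00912 + 0.00541 = 0.01971
Old tax = $1,327,539.594 × 0.01971 = $26,165.80539774
New tax = $938,570.316 × 0.01971 = $18,499.22092836
Reduction = $26,165.80539774 − $18,499.22092836 = $7,666.58446938

$7,667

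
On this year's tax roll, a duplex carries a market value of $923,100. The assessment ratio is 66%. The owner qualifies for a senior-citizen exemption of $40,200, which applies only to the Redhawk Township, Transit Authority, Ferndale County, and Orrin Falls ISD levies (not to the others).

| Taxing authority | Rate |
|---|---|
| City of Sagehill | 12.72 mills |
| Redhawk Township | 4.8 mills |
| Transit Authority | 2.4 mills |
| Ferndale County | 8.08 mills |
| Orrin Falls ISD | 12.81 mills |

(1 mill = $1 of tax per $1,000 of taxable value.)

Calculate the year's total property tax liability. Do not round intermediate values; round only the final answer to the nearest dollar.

Assessed value = $923,100 × 0.66 = $609,246
City of Sagehill: $609,246 × 0.01272 = $7,749.60912
Redhawk Township: ($609,246 − $40,200) × 0.0048 = $569,046 × 0.0048 = $2,731.4208
Transit Authority: ($609,246 − $40,200) × 0.0024 = $569,046 × 0.0024 = $1,365.7104
Ferndale County: ($609,246 − $40,200) × 0.00808 = $569,046 × 0.00808 = $4,597.89168
Orrin Falls ISD: ($609,246 − $40,200) × 0.01281 = $569,046 × 0.01281 = $7,289.47926
Total = $23,734.11126

$23,734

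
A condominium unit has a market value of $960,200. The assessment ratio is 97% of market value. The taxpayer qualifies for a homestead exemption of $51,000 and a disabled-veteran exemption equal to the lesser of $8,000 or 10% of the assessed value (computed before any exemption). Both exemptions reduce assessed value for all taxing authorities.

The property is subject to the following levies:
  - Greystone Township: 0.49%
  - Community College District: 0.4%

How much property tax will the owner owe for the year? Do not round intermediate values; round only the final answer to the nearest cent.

$7,764.31

Assessed value = $960,200 × 0.97 = $931,394
Disabled-veteran exemption = min($8,000, 10% × $931,394) = min($8,000, $93,139.4) = $8,000 (dollar cap binds)
Taxable value = $931,394 − $51,000 − $8,000 = $872,394
Greystone Township: $872,394 × 0.0049 = $4,274.7306
Community College District: $872,394 × 0.004 = $3,489.576
Total = $7,764.3066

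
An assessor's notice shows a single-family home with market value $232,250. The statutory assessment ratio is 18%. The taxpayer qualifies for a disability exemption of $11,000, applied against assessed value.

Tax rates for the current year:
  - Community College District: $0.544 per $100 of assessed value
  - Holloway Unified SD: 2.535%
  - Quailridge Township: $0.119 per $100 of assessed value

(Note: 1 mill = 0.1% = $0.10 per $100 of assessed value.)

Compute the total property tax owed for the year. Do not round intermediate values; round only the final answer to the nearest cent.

Assessed value = $232,250 × 0.18 = $41,805
Taxable value = $41,805 − $11,000 = $30,805
Community College District: $30,805 × 0.00544 = $167.5792
Holloway Unified SD: $30,805 × 0.02535 = $780.90675
Quailridge Township: $30,805 × 0.00119 = $36.65795
Total = $985.1439

$985.14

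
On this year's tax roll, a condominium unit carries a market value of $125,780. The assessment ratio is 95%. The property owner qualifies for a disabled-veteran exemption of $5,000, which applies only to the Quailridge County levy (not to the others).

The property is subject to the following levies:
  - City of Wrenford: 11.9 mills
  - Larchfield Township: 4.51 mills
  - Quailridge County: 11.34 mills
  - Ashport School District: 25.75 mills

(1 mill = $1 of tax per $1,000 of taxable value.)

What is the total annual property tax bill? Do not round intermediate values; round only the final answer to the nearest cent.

Assessed value = $125,780 × 0.95 = $119,491
City of Wrenford: $119,491 × 0.0119 = $1,421.9429
Larchfield Township: $119,491 × 0.00451 = $538.90441
Quailridge County: ($119,491 − $5,000) × 0.01134 = $114,491 × 0.01134 = $1,298.32794
Ashport School District: $119,491 × 0.02575 = $3,076.89325
Total = $6,336.0685

$6,336.07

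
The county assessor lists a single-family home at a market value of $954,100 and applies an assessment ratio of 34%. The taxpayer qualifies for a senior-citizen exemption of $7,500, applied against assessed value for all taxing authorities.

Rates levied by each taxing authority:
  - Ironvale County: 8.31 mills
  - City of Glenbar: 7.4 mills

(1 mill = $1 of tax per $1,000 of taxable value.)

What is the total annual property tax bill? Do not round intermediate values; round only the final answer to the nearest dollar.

$4,978

Assessed value = $954,100 × 0.34 = $324,394
Taxable value = $324,394 − $7,500 = $316,894
Ironvale County: $316,894 × 0.00831 = $2,633.38914
City of Glenbar: $316,894 × 0.0074 = $2,345.0156
Total = $2,633.38914 + $2,345.0156 = $4,978.40474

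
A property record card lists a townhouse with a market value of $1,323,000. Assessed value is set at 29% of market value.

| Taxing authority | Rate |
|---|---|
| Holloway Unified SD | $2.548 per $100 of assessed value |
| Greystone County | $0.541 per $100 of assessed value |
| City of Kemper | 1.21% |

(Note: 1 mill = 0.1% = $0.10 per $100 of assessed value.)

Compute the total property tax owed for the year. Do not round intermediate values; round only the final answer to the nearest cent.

$16,493.97

Assessed value = $1,323,000 × 0.29 = $383,670
Holloway Unified SD: $383,670 × 0.02548 = $9,775.9116
Greystone County: $383,670 × 0.00541 = $2,075.6547
City of Kemper: $383,670 × 0.0121 = $4,642.407
Total = $16,493.9733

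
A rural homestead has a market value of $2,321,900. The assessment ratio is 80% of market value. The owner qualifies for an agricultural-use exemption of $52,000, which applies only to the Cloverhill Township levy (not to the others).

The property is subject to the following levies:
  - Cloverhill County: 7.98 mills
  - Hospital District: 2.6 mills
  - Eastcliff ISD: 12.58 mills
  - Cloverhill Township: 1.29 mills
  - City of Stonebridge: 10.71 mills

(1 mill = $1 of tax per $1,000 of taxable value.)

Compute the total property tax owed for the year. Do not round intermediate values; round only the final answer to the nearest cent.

$65,243.32

Assessed value = $2,321,900 × 0.8 = $1,857,520
Cloverhill County: $1,857,520 × 0.00798 = $14,823.0096
Hospital District: $1,857,520 × 0.0026 = $4,829.552
Eastcliff ISD: $1,857,520 × 0.01258 = $23,367.6016
Cloverhill Township: ($1,857,520 − $52,000) × 0.00129 = $1,805,520 × 0.00129 = $2,329.1208
City of Stonebridge: $1,857,520 × 0.01071 = $19,894.0392
Total = $65,243.3232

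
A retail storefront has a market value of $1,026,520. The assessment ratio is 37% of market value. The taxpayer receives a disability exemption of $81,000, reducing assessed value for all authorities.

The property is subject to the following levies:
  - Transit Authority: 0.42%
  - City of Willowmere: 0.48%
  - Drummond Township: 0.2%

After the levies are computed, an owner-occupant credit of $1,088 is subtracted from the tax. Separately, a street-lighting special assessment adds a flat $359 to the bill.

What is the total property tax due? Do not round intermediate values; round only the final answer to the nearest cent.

Assessed value = $1,026,520 × 0.37 = $379,812.4
Taxable value = $379,812.4 − $81,000 = $298,812.4
Transit Authority: $298,812.4 × 0.0042 = $1,255.01208
City of Willowmere: $298,812.4 × 0.0048 = $1,434.29952
Drummond Township: $298,812.4 × 0.002 = $597.6248
Levies subtotal = $3,286.9364
After credit = $3,286.9364 − $1,088 = $2,198.9364
Total = $2,198.9364 + $359 = $2,557.9364

$2,557.94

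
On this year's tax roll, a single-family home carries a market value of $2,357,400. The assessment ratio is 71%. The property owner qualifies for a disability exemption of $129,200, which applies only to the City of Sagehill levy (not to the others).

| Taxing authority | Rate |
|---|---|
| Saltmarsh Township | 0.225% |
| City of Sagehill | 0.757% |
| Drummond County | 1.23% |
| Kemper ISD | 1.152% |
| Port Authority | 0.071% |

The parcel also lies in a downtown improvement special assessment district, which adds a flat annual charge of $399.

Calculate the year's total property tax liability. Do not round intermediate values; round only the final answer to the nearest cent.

$56,914.41

Assessed value = $2,357,400 × 0.71 = $1,673,754
Saltmarsh Township: $1,673,754 × 0.00225 = $3,765.9465
City of Sagehill: ($1,673,754 − $129,200) × 0.00757 = $1,544,554 × 0.00757 = $11,692.27378
Drummond County: $1,673,754 × 0.0123 = $20,587.1742
Kemper ISD: $1,673,754 × 0.01152 = $19,281.64608
Port Authority: $1,673,754 × 0.00071 = $1,188.36534
Levies subtotal = $56,515.4059
Total = $56,515.4059 + $399 = $56,914.4059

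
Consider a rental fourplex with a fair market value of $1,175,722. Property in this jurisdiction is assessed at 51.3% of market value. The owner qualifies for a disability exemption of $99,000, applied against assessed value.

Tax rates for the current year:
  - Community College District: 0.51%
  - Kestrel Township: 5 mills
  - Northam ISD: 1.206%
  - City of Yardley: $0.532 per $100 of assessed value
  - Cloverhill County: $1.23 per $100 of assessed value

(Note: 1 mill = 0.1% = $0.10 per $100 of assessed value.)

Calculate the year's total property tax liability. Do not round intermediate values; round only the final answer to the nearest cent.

Assessed value = $1,175,722 × 0.513 = $603,145.386
Taxable value = $603,145.386 − $99,000 = $504,145.386
Community College District: $504,145.386 × 0.0051 = $2,571.1414686
Kestrel Township: $504,145.386 × 0.005 = $2,520.72693
Northam ISD: $504,145.386 × 0.01206 = $6,079.99335516
City of Yardley: $504,145.386 × 0.00532 = $2,682.05345352
Cloverhill County: $504,145.386 × 0.0123 = $6,200.9882478
Total = $20,054.90345508

$20,054.90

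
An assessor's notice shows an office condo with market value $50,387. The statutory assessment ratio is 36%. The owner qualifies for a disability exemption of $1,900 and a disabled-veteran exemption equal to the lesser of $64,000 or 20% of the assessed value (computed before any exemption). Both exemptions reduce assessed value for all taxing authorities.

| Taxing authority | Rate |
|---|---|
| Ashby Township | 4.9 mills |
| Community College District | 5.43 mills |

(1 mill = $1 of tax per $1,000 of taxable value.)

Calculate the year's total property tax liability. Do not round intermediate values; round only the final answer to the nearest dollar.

Assessed value = $50,387 × 0.36 = $18,139.32
Disabled-veteran exemption = min($64,000, 20% × $18,139.32) = min($64,000, $3,627.864) = $3,627.864 (percentage binds)
Taxable value = $18,139.32 − $1,900 − $3,627.864 = $12,611.456
Ashby Township: $12,611.456 × 0.0049 = $61.7961344
Community College District: $12,611.456 × 0.00543 = $68.48020608
Total = $130.27634048

$130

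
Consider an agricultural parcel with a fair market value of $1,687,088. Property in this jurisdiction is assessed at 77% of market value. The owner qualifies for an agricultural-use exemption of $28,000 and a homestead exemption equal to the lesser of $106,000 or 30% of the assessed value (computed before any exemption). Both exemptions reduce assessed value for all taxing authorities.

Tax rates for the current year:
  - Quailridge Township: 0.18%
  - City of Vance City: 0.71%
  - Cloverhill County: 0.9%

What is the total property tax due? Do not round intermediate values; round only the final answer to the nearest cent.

Assessed value = $1,687,088 × 0.77 = $1,299,057.76
Homestead exemption = min($106,000, 30% × $1,299,057.76) = min($106,000, $389,717.328) = $106,000 (dollar cap binds)
Taxable value = $1,299,057.76 − $28,000 − $106,000 = $1,165,057.76
Quailridge Township: $1,165,057.76 × 0.0018 = $2,097.103968
City of Vance City: $1,165,057.76 × 0.0071 = $8,271.910096
Cloverhill County: $1,165,057.76 × 0.009 = $10,485.51984
Total = $20,854.533904

$20,854.53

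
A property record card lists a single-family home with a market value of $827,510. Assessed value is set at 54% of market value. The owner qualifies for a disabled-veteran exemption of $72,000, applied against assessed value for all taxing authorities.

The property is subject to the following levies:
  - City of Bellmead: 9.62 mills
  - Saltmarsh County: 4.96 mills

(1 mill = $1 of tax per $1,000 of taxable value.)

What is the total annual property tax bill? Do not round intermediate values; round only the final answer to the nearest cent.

$5,465.39

Assessed value = $827,510 × 0.54 = $446,855.4
Taxable value = $446,855.4 − $72,000 = $374,855.4
City of Bellmead: $374,855.4 × 0.00962 = $3,606.108948
Saltmarsh County: $374,855.4 × 0.00496 = $1,859.282784
Total = $3,606.108948 + $1,859.282784 = $5,465.391732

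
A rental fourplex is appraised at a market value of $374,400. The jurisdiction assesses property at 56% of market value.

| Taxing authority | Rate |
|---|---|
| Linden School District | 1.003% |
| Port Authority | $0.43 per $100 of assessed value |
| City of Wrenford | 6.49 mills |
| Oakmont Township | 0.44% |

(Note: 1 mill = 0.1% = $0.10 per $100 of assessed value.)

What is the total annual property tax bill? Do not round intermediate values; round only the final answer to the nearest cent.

$5,287.73

Assessed value = $374,400 × 0.56 = $209,664
Linden School District: $209,664 × 0.01003 = $2,102.92992
Port Authority: $209,664 × 0.0043 = $901.5552
City of Wrenford: $209,664 × 0.00649 = $1,360.71936
Oakmont Township: $209,664 × 0.0044 = $922.5216
Total = $5,287.72608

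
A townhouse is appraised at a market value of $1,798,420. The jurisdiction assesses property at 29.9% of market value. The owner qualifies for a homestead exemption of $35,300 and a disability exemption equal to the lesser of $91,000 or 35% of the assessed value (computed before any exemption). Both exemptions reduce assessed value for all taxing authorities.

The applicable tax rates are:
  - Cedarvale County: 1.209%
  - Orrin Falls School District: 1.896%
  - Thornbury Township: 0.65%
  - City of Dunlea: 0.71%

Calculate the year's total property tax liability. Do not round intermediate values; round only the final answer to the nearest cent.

$18,370.24

Assessed value = $1,798,420 × 0.299 = $537,727.58
Disability exemption = min($91,000, 35% × $537,727.58) = min($91,000, $188,204.653) = $91,000 (dollar cap binds)
Taxable value = $537,727.58 − $35,300 − $91,000 = $411,427.58
Cedarvale County: $411,427.58 × 0.01209 = $4,974.1594422
Orrin Falls School District: $411,427.58 × 0.01896 = $7,800.6669168
Thornbury Township: $411,427.58 × 0.0065 = $2,674.27927
City of Dunlea: $411,427.58 × 0.0071 = $2,921.135818
Total = $18,370.241447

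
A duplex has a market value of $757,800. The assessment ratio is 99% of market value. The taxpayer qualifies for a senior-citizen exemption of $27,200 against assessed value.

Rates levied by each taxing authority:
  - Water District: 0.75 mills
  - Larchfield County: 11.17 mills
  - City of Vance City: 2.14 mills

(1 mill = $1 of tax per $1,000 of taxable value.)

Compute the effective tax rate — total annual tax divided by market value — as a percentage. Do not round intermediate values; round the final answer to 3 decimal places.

Assessed value = $757,800 × 0.99 = $750,222
Taxable value = $750,222 − $27,200 = $723,022
Water District: $723,022 × 0.00075 = $542.2665
Larchfield County: $723,022 × 0.01117 = $8,076.15574
City of Vance City: $723,022 × 0.00214 = $1,547.26708
Total tax = $10,165.68932
Effective rate = $10,165.68932 ÷ $757,800 = 1.341% of market value

1.341%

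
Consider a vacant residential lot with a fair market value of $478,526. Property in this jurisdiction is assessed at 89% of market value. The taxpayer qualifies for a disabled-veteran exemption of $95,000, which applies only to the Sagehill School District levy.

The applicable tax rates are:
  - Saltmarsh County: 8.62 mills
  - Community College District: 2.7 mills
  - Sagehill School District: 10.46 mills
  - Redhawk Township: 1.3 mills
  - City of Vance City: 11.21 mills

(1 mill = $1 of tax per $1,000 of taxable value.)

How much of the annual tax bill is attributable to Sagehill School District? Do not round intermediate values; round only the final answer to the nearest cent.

Assessed value = $478,526 × 0.89 = $425,888.14
Sagehill School District taxable value = $425,888.14 − $95,000 = $330,888.14
Sagehill School District levy = $330,888.14 × 0.01046 = $3,461.0899444

$3,461.09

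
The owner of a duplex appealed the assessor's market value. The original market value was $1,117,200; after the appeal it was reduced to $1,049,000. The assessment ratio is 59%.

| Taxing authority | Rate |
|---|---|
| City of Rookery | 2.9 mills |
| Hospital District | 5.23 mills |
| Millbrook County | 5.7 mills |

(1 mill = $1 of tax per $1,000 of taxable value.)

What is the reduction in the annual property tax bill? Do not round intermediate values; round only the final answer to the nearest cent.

Old assessed value = $1,117,200 × 0.59 = $659,148
New assessed value = $1,049,000 × 0.59 = $618,910
Combined rate = 0.0029 + 0.00523 + 0.0057 = 0.01383
Old tax = $659,148 × 0.01383 = $9,116.01684
New tax = $618,910 × 0.01383 = $8,559.5253
Reduction = $9,116.01684 − $8,559.5253 = $556.49154

$556.49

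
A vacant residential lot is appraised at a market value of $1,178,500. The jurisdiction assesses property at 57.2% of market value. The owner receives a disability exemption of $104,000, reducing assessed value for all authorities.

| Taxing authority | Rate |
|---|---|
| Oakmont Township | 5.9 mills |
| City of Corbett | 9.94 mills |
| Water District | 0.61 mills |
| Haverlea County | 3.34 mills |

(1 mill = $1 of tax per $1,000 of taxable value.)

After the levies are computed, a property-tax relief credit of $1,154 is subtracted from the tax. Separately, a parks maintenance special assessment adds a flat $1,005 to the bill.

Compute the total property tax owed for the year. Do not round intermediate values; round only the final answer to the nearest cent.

$11,133.32

Assessed value = $1,178,500 × 0.572 = $674,102
Taxable value = $674,102 − $104,000 = $570,102
Oakmont Township: $570,102 × 0.0059 = $3,363.6018
City of Corbett: $570,102 × 0.00994 = $5,666.81388
Water District: $570,102 × 0.00061 = $347.76222
Haverlea County: $570,102 × 0.00334 = $1,904.14068
Levies subtotal = $11,282.31858
After credit = $11,282.31858 − $1,154 = $10,128.31858
Total = $10,128.31858 + $1,005 = $11,133.31858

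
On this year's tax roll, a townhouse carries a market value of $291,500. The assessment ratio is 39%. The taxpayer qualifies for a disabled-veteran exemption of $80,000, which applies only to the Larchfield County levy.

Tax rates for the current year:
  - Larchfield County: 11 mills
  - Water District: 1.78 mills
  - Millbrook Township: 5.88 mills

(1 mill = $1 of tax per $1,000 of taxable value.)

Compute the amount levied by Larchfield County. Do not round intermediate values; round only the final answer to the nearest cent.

Assessed value = $291,500 × 0.39 = $113,685
Larchfield County taxable value = $113,685 − $80,000 = $33,685
Larchfield County levy = $33,685 × 0.011 = $370.535

$370.54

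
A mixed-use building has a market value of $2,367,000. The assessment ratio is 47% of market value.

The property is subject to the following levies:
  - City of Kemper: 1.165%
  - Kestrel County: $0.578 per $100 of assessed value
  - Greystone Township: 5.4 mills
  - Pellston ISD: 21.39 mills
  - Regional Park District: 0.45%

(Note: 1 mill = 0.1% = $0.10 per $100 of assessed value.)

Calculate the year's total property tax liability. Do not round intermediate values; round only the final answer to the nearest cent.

Assessed value = $2,367,000 × 0.47 = $1,112,490
City of Kemper: $1,112,490 × 0.01165 = $12,960.5085
Kestrel County: $1,112,490 × 0.00578 = $6,430.1922
Greystone Township: $1,112,490 × 0.0054 = $6,007.446
Pellston ISD: $1,112,490 × 0.02139 = $23,796.1611
Regional Park District: $1,112,490 × 0.0045 = $5,006.205
Total = $54,200.5128

$54,200.51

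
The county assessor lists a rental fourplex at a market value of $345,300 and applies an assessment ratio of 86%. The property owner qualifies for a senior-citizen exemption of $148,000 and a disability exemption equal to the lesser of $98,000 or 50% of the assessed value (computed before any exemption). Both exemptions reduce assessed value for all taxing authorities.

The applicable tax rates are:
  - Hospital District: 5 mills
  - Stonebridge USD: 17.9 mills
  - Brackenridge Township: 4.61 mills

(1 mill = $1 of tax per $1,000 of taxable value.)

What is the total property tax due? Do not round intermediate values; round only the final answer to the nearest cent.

Assessed value = $345,300 × 0.86 = $296,958
Disability exemption = min($98,000, 50% × $296,958) = min($98,000, $148,479) = $98,000 (dollar cap binds)
Taxable value = $296,958 − $148,000 − $98,000 = $50,958
Hospital District: $50,958 × 0.005 = $254.79
Stonebridge USD: $50,958 × 0.0179 = $912.1482
Brackenridge Township: $50,958 × 0.00461 = $234.91638
Total = $1,401.85458

$1,401.85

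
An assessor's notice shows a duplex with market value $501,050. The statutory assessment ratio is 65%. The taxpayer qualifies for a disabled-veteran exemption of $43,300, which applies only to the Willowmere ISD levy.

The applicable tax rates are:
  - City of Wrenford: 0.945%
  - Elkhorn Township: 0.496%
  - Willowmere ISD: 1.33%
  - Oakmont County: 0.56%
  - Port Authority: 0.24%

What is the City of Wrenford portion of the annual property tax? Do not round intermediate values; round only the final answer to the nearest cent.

$3,077.70

Assessed value = $501,050 × 0.65 = $325,682.5
City of Wrenford taxable value = $325,682.5 (exemption does not apply)
City of Wrenford levy = $325,682.5 × 0.00945 = $3,077.699625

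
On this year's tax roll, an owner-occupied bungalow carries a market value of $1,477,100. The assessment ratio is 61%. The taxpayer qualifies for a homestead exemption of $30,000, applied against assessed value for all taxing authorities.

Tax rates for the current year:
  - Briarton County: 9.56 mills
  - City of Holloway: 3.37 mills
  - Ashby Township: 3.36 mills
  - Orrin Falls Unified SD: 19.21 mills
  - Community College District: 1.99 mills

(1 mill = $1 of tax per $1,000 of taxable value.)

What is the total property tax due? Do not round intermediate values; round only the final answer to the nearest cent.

Assessed value = $1,477,100 × 0.61 = $901,031
Taxable value = $901,031 − $30,000 = $871,031
Briarton County: $871,031 × 0.00956 = $8,327.05636
City of Holloway: $871,031 × 0.00337 = $2,935.37447
Ashby Township: $871,031 × 0.00336 = $2,926.66416
Orrin Falls Unified SD: $871,031 × 0.01921 = $16,732.50551
Community College District: $871,031 × 0.00199 = $1,733.35169
Total = $8,327.05636 + $2,935.37447 + $2,926.66416 + $16,732.50551 + $1,733.35169 = $32,654.95219

$32,654.95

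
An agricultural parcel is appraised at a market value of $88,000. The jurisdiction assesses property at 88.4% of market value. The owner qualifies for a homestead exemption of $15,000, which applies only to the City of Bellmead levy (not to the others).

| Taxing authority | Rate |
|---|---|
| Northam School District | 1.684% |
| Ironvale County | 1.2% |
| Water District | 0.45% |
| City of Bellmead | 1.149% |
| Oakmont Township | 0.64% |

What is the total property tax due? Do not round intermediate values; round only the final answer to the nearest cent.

Assessed value = $88,000 × 0.884 = $77,792
Northam School District: $77,792 × 0.01684 = $1,310.01728
Ironvale County: $77,792 × 0.012 = $933.504
Water District: $77,792 × 0.0045 = $350.064
City of Bellmead: ($77,792 − $15,000) × 0.01149 = $62,792 × 0.01149 = $721.48008
Oakmont Township: $77,792 × 0.0064 = $497.8688
Total = $3,812.93416

$3,812.93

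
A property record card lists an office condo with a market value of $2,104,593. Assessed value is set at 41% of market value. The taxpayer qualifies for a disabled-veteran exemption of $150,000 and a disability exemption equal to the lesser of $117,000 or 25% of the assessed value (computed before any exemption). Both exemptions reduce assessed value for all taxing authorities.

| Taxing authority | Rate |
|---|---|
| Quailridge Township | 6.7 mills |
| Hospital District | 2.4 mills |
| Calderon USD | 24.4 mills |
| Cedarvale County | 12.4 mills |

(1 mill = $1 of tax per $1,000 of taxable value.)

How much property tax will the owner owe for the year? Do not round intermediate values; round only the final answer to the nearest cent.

Assessed value = $2,104,593 × 0.41 = $862,883.13
Disability exemption = min($117,000, 25% × $862,883.13) = min($117,000, $215,720.7825) = $117,000 (dollar cap binds)
Taxable value = $862,883.13 − $150,000 − $117,000 = $595,883.13
Quailridge Township: $595,883.13 × 0.0067 = $3,992.416971
Hospital District: $595,883.13 × 0.0024 = $1,430.119512
Calderon USD: $595,883.13 × 0.0244 = $14,539.548372
Cedarvale County: $595,883.13 × 0.0124 = $7,388.950812
Total = $27,351.035667

$27,351.04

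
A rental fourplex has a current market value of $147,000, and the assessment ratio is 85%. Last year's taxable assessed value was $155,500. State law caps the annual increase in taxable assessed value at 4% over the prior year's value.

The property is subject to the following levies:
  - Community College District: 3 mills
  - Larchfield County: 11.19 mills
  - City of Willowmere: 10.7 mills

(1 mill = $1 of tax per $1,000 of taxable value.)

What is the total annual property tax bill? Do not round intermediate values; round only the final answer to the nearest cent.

$3,110.01

Uncapped assessed value = $147,000 × 0.85 = $124,950
Cap limit = $155,500 × 1.04 = $161,720
Taxable assessed value = min($124,950, $161,720) = $124,950 (cap does not bind)
Community College District: $124,950 × 0.003 = $374.85
Larchfield County: $124,950 × 0.01119 = $1,398.1905
City of Willowmere: $124,950 × 0.0107 = $1,336.965
Total = $3,110.0055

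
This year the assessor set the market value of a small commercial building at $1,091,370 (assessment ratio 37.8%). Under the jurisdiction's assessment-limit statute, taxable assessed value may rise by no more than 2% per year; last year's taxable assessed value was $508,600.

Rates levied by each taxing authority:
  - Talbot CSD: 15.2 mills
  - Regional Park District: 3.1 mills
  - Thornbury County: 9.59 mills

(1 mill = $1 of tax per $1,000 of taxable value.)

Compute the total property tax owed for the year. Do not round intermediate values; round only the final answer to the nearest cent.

Uncapped assessed value = $1,091,370 × 0.378 = $412,537.86
Cap limit = $508,600 × 1.02 = $518,772
Taxable assessed value = min($412,537.86, $518,772) = $412,537.86 (cap does not bind)
Talbot CSD: $412,537.86 × 0.0152 = $6,270.575472
Regional Park District: $412,537.86 × 0.0031 = $1,278.867366
Thornbury County: $412,537.86 × 0.00959 = $3,956.2380774
Total = $11,505.6809154

$11,505.68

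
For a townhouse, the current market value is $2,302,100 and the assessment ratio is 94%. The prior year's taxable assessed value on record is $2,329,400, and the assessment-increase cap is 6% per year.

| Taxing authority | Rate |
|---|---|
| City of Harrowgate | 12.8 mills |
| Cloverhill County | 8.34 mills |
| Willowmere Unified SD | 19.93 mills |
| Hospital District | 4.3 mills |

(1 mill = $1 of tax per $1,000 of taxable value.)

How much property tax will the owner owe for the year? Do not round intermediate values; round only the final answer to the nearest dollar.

Uncapped assessed value = $2,302,100 × 0.94 = $2,163,974
Cap limit = $2,329,400 × 1.06 = $2,469,164
Taxable assessed value = min($2,163,974, $2,469,164) = $2,163,974 (cap does not bind)
City of Harrowgate: $2,163,974 × 0.0128 = $27,698.8672
Cloverhill County: $2,163,974 × 0.00834 = $18,047.54316
Willowmere Unified SD: $2,163,974 × 0.01993 = $43,128.00182
Hospital District: $2,163,974 × 0.0043 = $9,305.0882
Total = $98,179.50038

$98,180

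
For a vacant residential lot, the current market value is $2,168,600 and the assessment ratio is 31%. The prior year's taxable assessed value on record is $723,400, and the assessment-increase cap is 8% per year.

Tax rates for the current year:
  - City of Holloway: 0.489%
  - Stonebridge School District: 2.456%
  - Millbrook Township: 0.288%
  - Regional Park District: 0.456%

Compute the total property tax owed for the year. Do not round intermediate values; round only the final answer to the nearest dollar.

Uncapped assessed value = $2,168,600 × 0.31 = $672,266
Cap limit = $723,400 × 1.08 = $781,272
Taxable assessed value = min($672,266, $781,272) = $672,266 (cap does not bind)
City of Holloway: $672,266 × 0.00489 = $3,287.38074
Stonebridge School District: $672,266 × 0.02456 = $16,510.85296
Millbrook Township: $672,266 × 0.00288 = $1,936.12608
Regional Park District: $672,266 × 0.00456 = $3,065.53296
Total = $24,799.89274

$24,800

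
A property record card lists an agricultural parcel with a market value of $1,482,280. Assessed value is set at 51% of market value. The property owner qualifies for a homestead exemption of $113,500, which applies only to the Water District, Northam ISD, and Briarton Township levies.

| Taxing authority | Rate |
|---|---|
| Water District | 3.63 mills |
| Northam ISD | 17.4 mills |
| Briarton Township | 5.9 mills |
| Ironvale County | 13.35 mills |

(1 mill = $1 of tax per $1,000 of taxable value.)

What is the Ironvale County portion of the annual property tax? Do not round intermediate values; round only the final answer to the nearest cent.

Assessed value = $1,482,280 × 0.51 = $755,962.8
Ironvale County taxable value = $755,962.8 (exemption does not apply)
Ironvale County levy = $755,962.8 × 0.01335 = $10,092.10338

$10,092.10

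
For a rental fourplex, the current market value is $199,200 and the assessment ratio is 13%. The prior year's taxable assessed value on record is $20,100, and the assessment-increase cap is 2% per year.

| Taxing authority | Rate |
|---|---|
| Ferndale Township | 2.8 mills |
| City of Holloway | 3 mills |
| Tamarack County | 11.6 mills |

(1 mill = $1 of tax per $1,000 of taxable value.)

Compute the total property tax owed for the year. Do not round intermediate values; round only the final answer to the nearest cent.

Uncapped assessed value = $199,200 × 0.13 = $25,896
Cap limit = $20,100 × 1.02 = $20,502
Taxable assessed value = min($25,896, $20,502) = $20,502 (cap binds)
Ferndale Township: $20,502 × 0.0028 = $57.4056
City of Holloway: $20,502 × 0.003 = $61.506
Tamarack County: $20,502 × 0.0116 = $237.8232
Total = $356.7348

$356.73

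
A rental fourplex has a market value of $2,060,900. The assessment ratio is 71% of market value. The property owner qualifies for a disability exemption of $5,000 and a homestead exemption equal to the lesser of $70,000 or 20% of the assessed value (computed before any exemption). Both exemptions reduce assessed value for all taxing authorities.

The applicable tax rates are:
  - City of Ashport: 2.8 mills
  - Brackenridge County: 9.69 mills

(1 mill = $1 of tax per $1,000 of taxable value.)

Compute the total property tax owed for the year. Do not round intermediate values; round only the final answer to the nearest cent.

Assessed value = $2,060,900 × 0.71 = $1,463,239
Homestead exemption = min($70,000, 20% × $1,463,239) = min($70,000, $292,647.8) = $70,000 (dollar cap binds)
Taxable value = $1,463,239 − $5,000 − $70,000 = $1,388,239
City of Ashport: $1,388,239 × 0.0028 = $3,887.0692
Brackenridge County: $1,388,239 × 0.00969 = $13,452.03591
Total = $17,339.10511

$17,339.11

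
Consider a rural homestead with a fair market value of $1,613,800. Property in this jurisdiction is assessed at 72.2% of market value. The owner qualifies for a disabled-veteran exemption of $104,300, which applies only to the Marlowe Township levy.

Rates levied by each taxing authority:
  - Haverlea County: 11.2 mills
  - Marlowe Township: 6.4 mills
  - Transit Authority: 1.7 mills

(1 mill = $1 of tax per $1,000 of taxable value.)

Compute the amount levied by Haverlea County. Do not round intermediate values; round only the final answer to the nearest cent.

$13,049.83

Assessed value = $1,613,800 × 0.722 = $1,165,163.6
Haverlea County taxable value = $1,165,163.6 (exemption does not apply)
Haverlea County levy = $1,165,163.6 × 0.0112 = $13,049.83232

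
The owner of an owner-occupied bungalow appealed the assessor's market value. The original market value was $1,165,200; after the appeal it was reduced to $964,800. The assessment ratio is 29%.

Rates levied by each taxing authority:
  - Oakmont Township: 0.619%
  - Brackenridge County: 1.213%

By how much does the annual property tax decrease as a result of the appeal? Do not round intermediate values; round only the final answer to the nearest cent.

Old assessed value = $1,165,200 × 0.29 = $337,908
New assessed value = $964,800 × 0.29 = $279,792
Combined rate = 0.00619 + 0.01213 = 0.01832
Old tax = $337,908 × 0.01832 = $6,190.47456
New tax = $279,792 × 0.01832 = $5,125.78944
Reduction = $6,190.47456 − $5,125.78944 = $1,064.68512

$1,064.69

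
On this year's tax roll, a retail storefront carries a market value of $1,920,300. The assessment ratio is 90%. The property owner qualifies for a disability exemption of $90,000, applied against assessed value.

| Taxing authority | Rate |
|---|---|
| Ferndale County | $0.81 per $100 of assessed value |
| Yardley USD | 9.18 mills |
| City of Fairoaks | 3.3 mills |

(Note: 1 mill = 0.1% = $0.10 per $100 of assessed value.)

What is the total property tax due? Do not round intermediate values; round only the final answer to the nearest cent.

Assessed value = $1,920,300 × 0.9 = $1,728,270
Taxable value = $1,728,270 − $90,000 = $1,638,270
Ferndale County: $1,638,270 × 0.0081 = $13,269.987
Yardley USD: $1,638,270 × 0.00918 = $15,039.3186
City of Fairoaks: $1,638,270 × 0.0033 = $5,406.291
Total = $33,715.5966

$33,715.60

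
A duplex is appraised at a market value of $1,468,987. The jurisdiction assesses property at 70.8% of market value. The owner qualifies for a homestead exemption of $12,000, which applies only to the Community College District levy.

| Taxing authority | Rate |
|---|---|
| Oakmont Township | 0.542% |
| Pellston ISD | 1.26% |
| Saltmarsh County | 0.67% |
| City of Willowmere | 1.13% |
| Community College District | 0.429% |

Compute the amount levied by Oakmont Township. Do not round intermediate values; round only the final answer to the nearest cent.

$5,637.03

Assessed value = $1,468,987 × 0.708 = $1,040,042.796
Oakmont Township taxable value = $1,040,042.796 (exemption does not apply)
Oakmont Township levy = $1,040,042.796 × 0.00542 = $5,637.03195432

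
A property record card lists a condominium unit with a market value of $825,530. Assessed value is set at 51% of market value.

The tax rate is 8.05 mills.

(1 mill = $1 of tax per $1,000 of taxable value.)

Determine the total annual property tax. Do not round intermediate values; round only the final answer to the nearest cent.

Assessed value = $825,530 × 0.51 = $421,020.3
Tax = $421,020.3 × 0.00805 = $3,389.213415

$3,389.21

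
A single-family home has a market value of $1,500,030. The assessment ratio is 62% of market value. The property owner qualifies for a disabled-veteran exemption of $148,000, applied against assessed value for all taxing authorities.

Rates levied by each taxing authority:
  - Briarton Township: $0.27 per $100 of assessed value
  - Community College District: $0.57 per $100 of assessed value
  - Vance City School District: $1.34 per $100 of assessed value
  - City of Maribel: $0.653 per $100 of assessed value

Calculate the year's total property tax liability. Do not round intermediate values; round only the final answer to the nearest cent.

$22,154.59

Assessed value = $1,500,030 × 0.62 = $930,018.6
Taxable value = $930,018.6 − $148,000 = $782,018.6
Briarton Township: $782,018.6 × 0.0027 = $2,111.45022
Community College District: $782,018.6 × 0.0057 = $4,457.50602
Vance City School District: $782,018.6 × 0.0134 = $10,479.04924
City of Maribel: $782,018.6 × 0.00653 = $5,106.581458
Total = $2,111.45022 + $4,457.50602 + $10,479.04924 + $5,106.581458 = $22,154.586938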